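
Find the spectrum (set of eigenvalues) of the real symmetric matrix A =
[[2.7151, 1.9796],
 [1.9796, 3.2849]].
sigma(A) ≈ {1, 5}

A is real symmetric, so its spectrum consists of real eigenvalues. Expanding the characteristic polynomial of the displayed matrix gives
  det(λ I - A) = p(λ) = λ^2 + (-6)λ + (5).
Solving p(λ) = 0 yields eigenvalues ≈ 1, 5. (A is shown rounded to 4 decimals, so these recover the underlying integer eigenvalues to within that precision.)
Verification: the trace of A = 6 equals the sum of eigenvalues 6, and det(A) ≈ 5.0000 matches the eigenvalue product 5.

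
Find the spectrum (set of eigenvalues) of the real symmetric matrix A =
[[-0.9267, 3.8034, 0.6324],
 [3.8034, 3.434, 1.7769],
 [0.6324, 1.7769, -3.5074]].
sigma(A) ≈ {-4, -3, 6}

A is real symmetric, so its spectrum consists of real eigenvalues. Expanding the characteristic polynomial of the displayed matrix gives
  det(λ I - A) = p(λ) = λ^3 + (1)λ^2 + (-30)λ + (-72).
Solving p(λ) = 0 yields eigenvalues ≈ -4, -3, 6. (A is shown rounded to 4 decimals, so these recover the underlying integer eigenvalues to within that precision.)
Verification: the trace of A = -1 equals the sum of eigenvalues -1, and det(A) ≈ 71.9995 matches the eigenvalue product 72.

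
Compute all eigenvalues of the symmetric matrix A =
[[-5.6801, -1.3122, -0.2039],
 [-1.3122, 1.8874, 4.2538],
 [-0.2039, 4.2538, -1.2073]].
sigma(A) ≈ {-6, -4, 5}

A is real symmetric, so its spectrum consists of real eigenvalues. Expanding the characteristic polynomial of the displayed matrix gives
  det(λ I - A) = p(λ) = λ^3 + (5)λ^2 + (-26)λ + (-120).
Solving p(λ) = 0 yields eigenvalues ≈ -6, -4, 5. (A is shown rounded to 4 decimals, so these recover the underlying integer eigenvalues to within that precision.)
Verification: the trace of A = -5 equals the sum of eigenvalues -5, and det(A) ≈ 120.0000 matches the eigenvalue product 120.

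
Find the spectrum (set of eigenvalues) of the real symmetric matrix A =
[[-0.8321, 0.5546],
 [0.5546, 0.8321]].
sigma(A) ≈ {-1, 1}

A is real symmetric, so its spectrum consists of real eigenvalues. Expanding the characteristic polynomial of the displayed matrix gives
  det(λ I - A) = p(λ) = λ^2 + (0)λ + (-1).
Solving p(λ) = 0 yields eigenvalues ≈ -1, 1. (A is shown rounded to 4 decimals, so these recover the underlying integer eigenvalues to within that precision.)
Verification: the trace of A = 0 equals the sum of eigenvalues 0, and det(A) ≈ -1.0000 matches the eigenvalue product -1.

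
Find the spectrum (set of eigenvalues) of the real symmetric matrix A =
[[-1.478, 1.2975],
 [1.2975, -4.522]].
sigma(A) ≈ {-5, -1}

A is real symmetric, so its spectrum consists of real eigenvalues. Expanding the characteristic polynomial of the displayed matrix gives
  det(λ I - A) = p(λ) = λ^2 + (6)λ + (5).
Solving p(λ) = 0 yields eigenvalues ≈ -5, -1. (A is shown rounded to 4 decimals, so these recover the underlying integer eigenvalues to within that precision.)
Verification: the trace of A = -6 equals the sum of eigenvalues -6, and det(A) ≈ 5.0000 matches the eigenvalue product 5.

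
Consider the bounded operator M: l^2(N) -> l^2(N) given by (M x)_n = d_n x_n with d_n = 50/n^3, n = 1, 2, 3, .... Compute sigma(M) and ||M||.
sigma(M) = {50/n^3 : n ≥ 1} ∪ {0}; ||M|| = 50

A bounded diagonal operator on l^2 with diagonal entries d_n has spectrum equal to the closure of {d_n : n ≥ 1}: every d_n is an eigenvalue (with eigenvector e_n), so {d_n} ⊂ sigma(M); the spectrum is closed, so its closure is too; and for lambda not in the closure, (M - lambda I) has bounded inverse (the diagonal entries 1/(d_n - lambda) are bounded). For our sequence d_n = 50/n^3, n = 1, 2, 3, ...:
  - {d_n} = {50/n^3 : n ≥ 1}; the only limit point is 0
  - closure = {50/n^3 : n ≥ 1} ∪ {0}
For the norm: a diagonal operator has ||M|| = sup_n |d_n|. Here d_n = 50/n^3 is positive and decreasing, so sup_n |d_n| = d_1 = 50. So ||M|| = 50.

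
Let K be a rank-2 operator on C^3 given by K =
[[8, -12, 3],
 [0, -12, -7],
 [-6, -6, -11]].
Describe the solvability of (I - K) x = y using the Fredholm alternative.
(I - K) is invertible (det(I - K) = -60 ≠ 0), so for every y in C^3 the equation (I - K) x = y has a unique solution.

K has rank 2 and factors as K = U V^T = u1 v1^T + u2 v2^T with u1 = (3, 1, -1), v1 = (3, -3, 2), u2 = (-1, -3, -3), v2 = (1, 3, 3) (multiplying out reproduces the displayed K). The nonzero eigenvalues of U V^T coincide with those of the 2 x 2 matrix G = V^T U = [[v1·u1, v1·u2], [v2·u1, v2·u2]] = [[4, 0], [3, -19]], and by the Sylvester determinant identity det(I_3 - U V^T) = det(I_2 - V^T U) = det([[-3, 0], [-3, 20]]) = (-3)(20) - (0)(-3) = -60. (Direct check: I - K =
[[-7, 12, -3],
 [0, 13, 7],
 [6, 6, 12]]
has determinant -60.) The finite-dimensional Fredholm alternative says: either (I - K) is invertible, or ker(I - K) ≠ {0} and then range(I - K) = ker((I - K)^*)^⊥, with dim ker(I - K) = dim ker((I - K)^*). Since det(I - K) ≠ 0, 1 is not an eigenvalue of K and ker(I - K) = {0}, so we are in the first case: for every y there is a unique x = (I - K)^(-1) y. (Explicitly, by the Woodbury identity, (I - U V^T)^(-1) = I + U (I_2 - G)^(-1) V^T.)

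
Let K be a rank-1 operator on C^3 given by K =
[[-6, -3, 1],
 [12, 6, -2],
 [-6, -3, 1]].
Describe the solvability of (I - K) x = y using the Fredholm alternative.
(I - K) is singular (det(I - K) = 0, i.e. 1 ∈ sigma(K)). (I - K) x = y is solvable iff y ⊥ ker((I - K)^*) = span{(-6, -3, 1)}, i.e. iff -6y_1 - 3y_2 + y_3 = 0. When solvable, the solutions are x = y + c·(1, -2, 1), c arbitrary (ker(I - K) = span{(1, -2, 1)}, dimension 1).

K has rank 1, so it is an outer product K = u v^T: every row of K is a multiple of one row vector. Reading off the entries, u = (1, -2, 1) and v = (-6, -3, 1) (row i of K equals u_i·v^T). A rank-one matrix u v^T satisfies K u = u (v·u) and kills the (2)-dimensional subspace v^⊥, so its characteristic polynomial is lambda^2 (lambda - v·u) with v·u = tr K = 1. Hence the eigenvalues of I - K are 1 (multiplicity 2) and 1 - (1) = 0, so det(I - K) = 0. (Direct check: I - K =
[[7, 3, -1],
 [-12, -5, 2],
 [6, 3, 0]]
has determinant 0.) So 1 is an eigenvalue of K and (I - K) is not invertible. The finite-dimensional Fredholm alternative says: either (I - K) is invertible, or ker(I - K) ≠ {0} and then range(I - K) = ker((I - K)^*)^⊥, with dim ker(I - K) = dim ker((I - K)^*). We are in the second case, so we need both kernels. Kernel of I - K: (I - K) u = u - u (v·u) = u - u = 0, so ker(I - K) = span{u} = span{(1, -2, 1)} (it is exactly 1-dimensional because rank(I - K) = 2). Kernel of the adjoint: K is real, so (I - K)^* = I - K^T = I - v u^T, and (I - v u^T) v = v - v (u·v) = 0; hence ker((I - K)^*) = span{v} = span{(-6, -3, 1)}. Therefore (I - K) x = y is solvable iff <y, v> = 0, i.e. iff -6y_1 - 3y_2 + y_3 = 0. When this holds, K y = u (v·y) = 0, so (I - K) y = y and x = y is a particular solution; the full solution set is the line x = y + c·u = y + c·(1, -2, 1), c ∈ C.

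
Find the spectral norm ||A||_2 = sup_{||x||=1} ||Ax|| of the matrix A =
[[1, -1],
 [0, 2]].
||A||_2 = sqrt((6 + sqrt(20))/2) ≈ 2.2882 (= sqrt(largest eigenvalue of A^T A))

||A||_2 = sigma_max(A) = sqrt(lambda_max(A^T A)). Form the symmetric matrix M = A^T A =
[[1, -1],
 [-1, 5]].
Its characteristic polynomial (trace, determinant of M give the coefficients) is
  p(λ) = det(λ I - M) = λ^2 - 6λ + 4.
For λ^2 - 6λ + 4 the discriminant is 20. It is nonnegative but not a perfect square, so the roots are real and irrational: λ = (6 ± sqrt(20))/2 ≈ 5.2361, 0.7639.
So the eigenvalues of A^T A are ≈ 0.7639, 5.2361 (all ≥ 0, as they must be for A^T A). The largest is λ_max = (6 + sqrt(20))/2 ≈ 5.2361, hence ||A||_2 = sqrt(λ_max) = sqrt((6 + sqrt(20))/2) ≈ 2.2882.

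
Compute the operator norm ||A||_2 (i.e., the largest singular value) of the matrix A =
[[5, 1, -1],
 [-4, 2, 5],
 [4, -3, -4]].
||A||_2 ≈ 9.9293 (= sqrt(largest eigenvalue of A^T A))

||A||_2 = sigma_max(A) = sqrt(lambda_max(A^T A)). Form the symmetric matrix M = A^T A =
[[57, -15, -41],
 [-15, 14, 21],
 [-41, 21, 42]].
Its characteristic polynomial (trace, sum of principal 2x2 minors, determinant of M give the coefficients) is
  p(λ) = det(λ I - M) = λ^3 - 113λ^2 + 1433λ - 1225.
No integer candidate from the rational root theorem (±divisors of 1225) is a root, so the roots are irrational. The cubic discriminant is Δ = 10910224368 > 0, so there are three distinct real roots. p(0) = -1225 and p(1) = 96 have opposite signs, so a root lies in (0, 1); Newton's method refines it to λ ≈ 0.9212. p(13) = 504 and p(14) = -567 have opposite signs, so a root lies in (13, 14); Newton's method refines it to λ ≈ 13.4875. p(98) = -4851 and p(99) = 3428 have opposite signs, so a root lies in (98, 99); Newton's method refines it to λ ≈ 98.5913. Check (Vieta): the three roots sum to 113, matching tr M = 113.
So the eigenvalues of A^T A are ≈ 0.9212, 13.4875, 98.5913 (all ≥ 0, as they must be for A^T A). The largest is λ_max ≈ 98.5913, hence ||A||_2 = sqrt(λ_max) ≈ 9.9293.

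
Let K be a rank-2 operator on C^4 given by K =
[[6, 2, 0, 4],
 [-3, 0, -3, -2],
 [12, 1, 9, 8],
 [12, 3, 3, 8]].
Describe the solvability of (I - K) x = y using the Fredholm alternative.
(I - K) is invertible (det(I - K) = 95 ≠ 0), so for every y in C^4 the equation (I - K) x = y has a unique solution.

K has rank 2 and factors as K = U V^T = u1 v1^T + u2 v2^T with u1 = (-2, 0, -1, -3), v1 = (-3, -1, 0, -2), u2 = (0, -1, 3, 1), v2 = (3, 0, 3, 2) (multiplying out reproduces the displayed K). The nonzero eigenvalues of U V^T coincide with those of the 2 x 2 matrix G = V^T U = [[v1·u1, v1·u2], [v2·u1, v2·u2]] = [[12, -1], [-15, 11]], and by the Sylvester determinant identity det(I_4 - U V^T) = det(I_2 - V^T U) = det([[-11, 1], [15, -10]]) = (-11)(-10) - (1)(15) = 95. (Direct check: I - K =
[[-5, -2, 0, -4],
 [3, 1, 3, 2],
 [-12, -1, -8, -8],
 [-12, -3, -3, -7]]
has determinant 95.) The finite-dimensional Fredholm alternative says: either (I - K) is invertible, or ker(I - K) ≠ {0} and then range(I - K) = ker((I - K)^*)^⊥, with dim ker(I - K) = dim ker((I - K)^*). Since det(I - K) ≠ 0, 1 is not an eigenvalue of K and ker(I - K) = {0}, so we are in the first case: for every y there is a unique x = (I - K)^(-1) y. (Explicitly, by the Woodbury identity, (I - U V^T)^(-1) = I + U (I_2 - G)^(-1) V^T.)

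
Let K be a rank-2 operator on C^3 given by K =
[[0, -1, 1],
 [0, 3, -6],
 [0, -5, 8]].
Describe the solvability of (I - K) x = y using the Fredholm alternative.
(I - K) is invertible (det(I - K) = -16 ≠ 0), so for every y in C^3 the equation (I - K) x = y has a unique solution.

K has rank 2 and factors as K = U V^T = u1 v1^T + u2 v2^T with u1 = (1, 0, 2), v1 = (0, -2, 3), u2 = (1, 3, -1), v2 = (0, 1, -2) (multiplying out reproduces the displayed K). The nonzero eigenvalues of U V^T coincide with those of the 2 x 2 matrix G = V^T U = [[v1·u1, v1·u2], [v2·u1, v2·u2]] = [[6, -9], [-4, 5]], and by the Sylvester determinant identity det(I_3 - U V^T) = det(I_2 - V^T U) = det([[-5, 9], [4, -4]]) = (-5)(-4) - (9)(4) = -16. (Direct check: I - K =
[[1, 1, -1],
 [0, -2, 6],
 [0, 5, -7]]
has determinant -16.) The finite-dimensional Fredholm alternative says: either (I - K) is invertible, or ker(I - K) ≠ {0} and then range(I - K) = ker((I - K)^*)^⊥, with dim ker(I - K) = dim ker((I - K)^*). Since det(I - K) ≠ 0, 1 is not an eigenvalue of K and ker(I - K) = {0}, so we are in the first case: for every y there is a unique x = (I - K)^(-1) y. (Explicitly, by the Woodbury identity, (I - U V^T)^(-1) = I + U (I_2 - G)^(-1) V^T.)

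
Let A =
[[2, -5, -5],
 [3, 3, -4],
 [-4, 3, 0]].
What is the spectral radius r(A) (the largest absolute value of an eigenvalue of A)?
r(A) ≈ 6.6588

The eigenvalues of A are the roots of its characteristic polynomial. With M = A (coefficients from the trace, the sum of principal 2x2 minors, and det A):
  p(λ) = det(λ I - M) = λ^3 - 5λ^2 + 13λ + 161.
No integer candidate from the rational root theorem (±divisors of 161) is a root, so the roots are irrational. The cubic discriminant is Δ = -812300 < 0, so there is one real root and a complex-conjugate pair. p(-4) = -35 and p(-3) = 50 have opposite signs, so a root lies in (-4, -3); Newton's method refines it to λ ≈ -3.6311. Dividing out (λ - (-3.6311)) leaves approximately λ^2 - 8.6311λ + 44.3398. For λ^2 - 8.6311λ + 44.3398 the discriminant is -102.8641. It is negative, so the remaining roots are the complex-conjugate pair λ ≈ 4.3155 ± 5.0711i. Their product equals the constant term, so |λ|^2 ≈ 44.3398 and |λ| ≈ 6.6588.
Thus the eigenvalues (to 4 decimals) are -3.6311 (modulus 3.6311); 4.3155 ± 5.0711i (modulus 6.6588). The spectral radius is the largest modulus: r(A) ≈ 6.6588. (Cross-check: r(A) ≤ ||A||_2 ≈ 8.3727; equality holds whenever A is normal, though it can also hold for some non-normal A.)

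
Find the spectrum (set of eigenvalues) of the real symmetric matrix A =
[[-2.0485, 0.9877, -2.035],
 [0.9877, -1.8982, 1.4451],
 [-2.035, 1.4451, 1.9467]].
sigma(A) ≈ {-4, -1, 3}

A is real symmetric, so its spectrum consists of real eigenvalues. Expanding the characteristic polynomial of the displayed matrix gives
  det(λ I - A) = p(λ) = λ^3 + (2)λ^2 + (-11)λ + (-12).
Solving p(λ) = 0 yields eigenvalues ≈ -4, -1, 3. (A is shown rounded to 4 decimals, so these recover the underlying integer eigenvalues to within that precision.)
Verification: the trace of A = -2 equals the sum of eigenvalues -2, and det(A) ≈ 12.0001 matches the eigenvalue product 12.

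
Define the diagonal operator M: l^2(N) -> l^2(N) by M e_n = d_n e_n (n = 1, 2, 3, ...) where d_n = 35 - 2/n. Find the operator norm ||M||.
||M|| = 35

For a diagonal operator on l^2 with entries d_n, ||M|| = sup_n |d_n|. Here d_1 = 33, d_2 = 34, ..., and d_n = 35 - 2/n increases monotonically toward 35. All terms lie in [33, 35), so |d_n| = d_n and the supremum is the limit 35, which is not attained by any individual d_n. Hence ||M|| = 35.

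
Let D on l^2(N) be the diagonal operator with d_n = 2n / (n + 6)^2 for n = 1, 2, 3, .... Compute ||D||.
||D|| = 1/12 (attained at n = 6)

For D diagonal, ||D|| = sup_n |d_n|. Treat f(x) = 2x / (x + 6)^2 for real x > 0. By the quotient rule, f'(x) = 2(6 - x)/(x + 6)^3, which is positive for x < 6 and negative for x > 6. So f has a unique maximum at x = 6, and since 6 is a positive integer, the supremum over n ≥ 1 is attained at n = 6: d_6 = 2·6/(6 + 6)^2 = 2·6/144 = 1/12. Hence ||D|| = 1/12.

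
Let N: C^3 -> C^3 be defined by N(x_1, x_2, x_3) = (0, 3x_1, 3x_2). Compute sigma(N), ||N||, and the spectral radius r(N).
sigma(N) = {0}; ||N|| = 3; r(N) = 0. (N is nilpotent with N^3 = 0.)

On C^3, N is a strictly lower-triangular matrix with 3 on the subdiagonal and zeros elsewhere, so its characteristic polynomial is lambda^3 and every eigenvalue is 0: sigma(N) = {0}. For the operator norm, N e_i = 3e_{i+1} for i = 1, ..., 2 and N e_3 = 0, so the singular values of N are 3 (with multiplicity 2) and 0; hence ||N|| = 3. The spectral radius r(N) = max|lambda| = 0. Note ||N|| > r(N) — characteristic of non-normal nilpotent operators. Indeed N^3 = 0.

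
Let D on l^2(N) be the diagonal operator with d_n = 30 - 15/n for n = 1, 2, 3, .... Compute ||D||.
||D|| = 30

For a diagonal operator on l^2 with entries d_n, ||D|| = sup_n |d_n|. Here d_1 = 15, d_2 = 45/2, ..., and d_n = 30 - 15/n increases monotonically toward 30. All terms lie in [15, 30), so |d_n| = d_n and the supremum is the limit 30, which is not attained by any individual d_n. Hence ||D|| = 30.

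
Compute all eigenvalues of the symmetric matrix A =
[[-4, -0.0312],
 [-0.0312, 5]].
sigma(A) ≈ {-4, 5}

A is real symmetric, so its spectrum consists of real eigenvalues. Expanding the characteristic polynomial of the displayed matrix gives
  det(λ I - A) = p(λ) = λ^2 + (-1)λ + (-20).
Solving p(λ) = 0 yields eigenvalues ≈ -4, 5. (A is shown rounded to 4 decimals, so these recover the underlying integer eigenvalues to within that precision.)
Verification: the trace of A = 1 equals the sum of eigenvalues 1, and det(A) ≈ -20.0001 matches the eigenvalue product -20.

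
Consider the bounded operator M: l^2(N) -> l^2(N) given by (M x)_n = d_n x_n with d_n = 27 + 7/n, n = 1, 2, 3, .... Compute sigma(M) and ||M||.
sigma(M) = {27 + 7/n : n ≥ 1} ∪ {27}; ||M|| = 34

A bounded diagonal operator on l^2 with diagonal entries d_n has spectrum equal to the closure of {d_n : n ≥ 1}: every d_n is an eigenvalue (with eigenvector e_n), so {d_n} ⊂ sigma(M); the spectrum is closed, so its closure is too; and for lambda not in the closure, (M - lambda I) has bounded inverse (the diagonal entries 1/(d_n - lambda) are bounded). For our sequence d_n = 27 + 7/n, n = 1, 2, 3, ...:
  - {d_n} = {27 + 7/n : n ≥ 1}; the only limit point is 27
  - closure = {27 + 7/n : n ≥ 1} ∪ {27}
For the norm: a diagonal operator has ||M|| = sup_n |d_n|. Here d_n = 27 + 7/n is positive and decreasing, so sup_n |d_n| = d_1 = 27 + 7 = 34. So ||M|| = 34.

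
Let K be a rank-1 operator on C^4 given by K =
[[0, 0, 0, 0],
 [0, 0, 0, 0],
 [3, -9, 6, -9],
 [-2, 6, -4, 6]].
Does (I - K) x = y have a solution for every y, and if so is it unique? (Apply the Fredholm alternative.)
(I - K) is invertible (det(I - K) = -11 ≠ 0), so for every y in C^4 the equation (I - K) x = y has a unique solution.

K has rank 1, so it is an outer product K = u v^T: every row of K is a multiple of one row vector. Reading off the entries, u = (0, 0, 3, -2) and v = (1, -3, 2, -3) (row i of K equals u_i·v^T). A rank-one matrix u v^T satisfies K u = u (v·u) and kills the (3)-dimensional subspace v^⊥, so its characteristic polynomial is lambda^3 (lambda - v·u) with v·u = tr K = 12. Hence the eigenvalues of I - K are 1 (multiplicity 3) and 1 - (12) = -11, so det(I - K) = -11. (Direct check: I - K =
[[1, 0, 0, 0],
 [0, 1, 0, 0],
 [-3, 9, -5, 9],
 [2, -6, 4, -5]]
has determinant -11.) The finite-dimensional Fredholm alternative says: either (I - K) is invertible, or ker(I - K) ≠ {0} and then range(I - K) = ker((I - K)^*)^⊥, with dim ker(I - K) = dim ker((I - K)^*). Since det(I - K) ≠ 0, 1 is not an eigenvalue of K and ker(I - K) = {0}, so we are in the first case: for every y there is a unique x = (I - K)^(-1) y. Explicitly, by the Sherman–Morrison formula, (I - u v^T)^(-1) = I + u v^T/(1 - v·u), i.e. (I - K)^(-1) = I + K/(-11).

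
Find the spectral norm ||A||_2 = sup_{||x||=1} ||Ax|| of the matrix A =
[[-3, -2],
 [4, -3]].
||A||_2 = sqrt((38 + sqrt(288))/2) ≈ 5.2426 (= sqrt(largest eigenvalue of A^T A))

||A||_2 = sigma_max(A) = sqrt(lambda_max(A^T A)). Form the symmetric matrix M = A^T A =
[[25, -6],
 [-6, 13]].
Its characteristic polynomial (trace, determinant of M give the coefficients) is
  p(λ) = det(λ I - M) = λ^2 - 38λ + 289.
For λ^2 - 38λ + 289 the discriminant is 288. It is nonnegative but not a perfect square, so the roots are real and irrational: λ = (38 ± sqrt(288))/2 ≈ 27.4853, 10.5147.
So the eigenvalues of A^T A are ≈ 10.5147, 27.4853 (all ≥ 0, as they must be for A^T A). The largest is λ_max = (38 + sqrt(288))/2 ≈ 27.4853, hence ||A||_2 = sqrt(λ_max) = sqrt((38 + sqrt(288))/2) ≈ 5.2426.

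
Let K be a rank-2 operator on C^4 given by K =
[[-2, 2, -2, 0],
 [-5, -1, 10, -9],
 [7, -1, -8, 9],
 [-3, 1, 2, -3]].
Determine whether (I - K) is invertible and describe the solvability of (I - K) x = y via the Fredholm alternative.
(I - K) is invertible (det(I - K) = 99 ≠ 0), so for every y in C^4 the equation (I - K) x = y has a unique solution.

K has rank 2 and factors as K = U V^T = u1 v1^T + u2 v2^T with u1 = (0, 3, -3, 1), v1 = (-3, 1, 2, -3), u2 = (1, -2, 1, 0), v2 = (-2, 2, -2, 0) (multiplying out reproduces the displayed K). The nonzero eigenvalues of U V^T coincide with those of the 2 x 2 matrix G = V^T U = [[v1·u1, v1·u2], [v2·u1, v2·u2]] = [[-6, -3], [12, -8]], and by the Sylvester determinant identity det(I_4 - U V^T) = det(I_2 - V^T U) = det([[7, 3], [-12, 9]]) = (7)(9) - (3)(-12) = 99. (Direct check: I - K =
[[3, -2, 2, 0],
 [5, 2, -10, 9],
 [-7, 1, 9, -9],
 [3, -1, -2, 4]]
has determinant 99.) The finite-dimensional Fredholm alternative says: either (I - K) is invertible, or ker(I - K) ≠ {0} and then range(I - K) = ker((I - K)^*)^⊥, with dim ker(I - K) = dim ker((I - K)^*). Since det(I - K) ≠ 0, 1 is not an eigenvalue of K and ker(I - K) = {0}, so we are in the first case: for every y there is a unique x = (I - K)^(-1) y. (Explicitly, by the Woodbury identity, (I - U V^T)^(-1) = I + U (I_2 - G)^(-1) V^T.)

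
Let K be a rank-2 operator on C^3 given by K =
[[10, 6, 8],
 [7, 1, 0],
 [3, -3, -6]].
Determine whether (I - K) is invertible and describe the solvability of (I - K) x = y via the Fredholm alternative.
(I - K) is invertible (det(I - K) = -126 ≠ 0), so for every y in C^3 the equation (I - K) x = y has a unique solution.

K has rank 2 and factors as K = U V^T = u1 v1^T + u2 v2^T with u1 = (-2, -3, -3), v1 = (-3, -1, -1), u2 = (2, -1, -3), v2 = (2, 2, 3) (multiplying out reproduces the displayed K). The nonzero eigenvalues of U V^T coincide with those of the 2 x 2 matrix G = V^T U = [[v1·u1, v1·u2], [v2·u1, v2·u2]] = [[12, -2], [-19, -7]], and by the Sylvester determinant identity det(I_3 - U V^T) = det(I_2 - V^T U) = det([[-11, 2], [19, 8]]) = (-11)(8) - (2)(19) = -126. (Direct check: I - K =
[[-9, -6, -8],
 [-7, 0, 0],
 [-3, 3, 7]]
has determinant -126.) The finite-dimensional Fredholm alternative says: either (I - K) is invertible, or ker(I - K) ≠ {0} and then range(I - K) = ker((I - K)^*)^⊥, with dim ker(I - K) = dim ker((I - K)^*). Since det(I - K) ≠ 0, 1 is not an eigenvalue of K and ker(I - K) = {0}, so we are in the first case: for every y there is a unique x = (I - K)^(-1) y. (Explicitly, by the Woodbury identity, (I - U V^T)^(-1) = I + U (I_2 - G)^(-1) V^T.)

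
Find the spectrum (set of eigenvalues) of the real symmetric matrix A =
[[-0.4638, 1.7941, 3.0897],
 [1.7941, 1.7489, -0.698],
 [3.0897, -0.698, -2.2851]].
sigma(A) ≈ {-5, 1, 3}

A is real symmetric, so its spectrum consists of real eigenvalues. Expanding the characteristic polynomial of the displayed matrix gives
  det(λ I - A) = p(λ) = λ^3 + (1)λ^2 + (-17)λ + (15).
Solving p(λ) = 0 yields eigenvalues ≈ -5, 1, 3. (A is shown rounded to 4 decimals, so these recover the underlying integer eigenvalues to within that precision.)
Verification: the trace of A = -1 equals the sum of eigenvalues -1, and det(A) ≈ -14.9990 matches the eigenvalue product -15.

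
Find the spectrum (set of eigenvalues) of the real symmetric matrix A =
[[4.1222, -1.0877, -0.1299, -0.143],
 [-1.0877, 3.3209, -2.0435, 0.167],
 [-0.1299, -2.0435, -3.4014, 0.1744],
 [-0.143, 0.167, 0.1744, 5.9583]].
sigma(A) ≈ {-4, 3, 5, 6}

A is real symmetric, so its spectrum consists of real eigenvalues. Expanding the characteristic polynomial of the displayed matrix gives
  det(λ I - A) = p(λ) = λ^4 + (-10)λ^3 + (7)λ^2 + (162.0032)λ + (-360.0031).
Solving p(λ) = 0 yields eigenvalues ≈ -4, 3, 5, 6. (A is shown rounded to 4 decimals, so these recover the underlying integer eigenvalues to within that precision.)
Verification: the trace of A = 10 equals the sum of eigenvalues 10, and det(A) ≈ -360.0031 matches the eigenvalue product -360.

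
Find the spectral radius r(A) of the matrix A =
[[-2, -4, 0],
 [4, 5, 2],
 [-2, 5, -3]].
r(A) = (2 + sqrt(40))/2 ≈ 4.1623

The eigenvalues of A are the roots of its characteristic polynomial. With M = A (coefficients from the trace, the sum of principal 2x2 minors, and det A):
  p(λ) = det(λ I - M) = λ^3 - 13λ - 18.
By the rational root theorem any rational root is an integer divisor of 18. Testing λ = -2: p(-2) = -8 + 0 + 26 - 18 = 0, so λ = -2 is a root. Dividing out (λ + 2) leaves p(λ) = (λ + 2)(λ^2 - 2λ - 9). For λ^2 - 2λ - 9 the discriminant is 40. It is nonnegative but not a perfect square, so the roots are real and irrational: λ = (2 ± sqrt(40))/2 ≈ 4.1623, -2.1623.
Thus the eigenvalues (to 4 decimals) are 4.1623 (modulus 4.1623); -2.1623 (modulus 2.1623); -2 (modulus 2). The spectral radius is the largest modulus: r(A) = (2 + sqrt(40))/2 ≈ 4.1623. (Cross-check: r(A) ≤ ||A||_2 ≈ 8.524; equality holds whenever A is normal, though it can also hold for some non-normal A.)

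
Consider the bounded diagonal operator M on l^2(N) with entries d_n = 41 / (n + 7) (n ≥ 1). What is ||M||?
||M|| = 41/8 (attained at n = 1)

For M diagonal, ||M|| = sup_n |d_n| = sup_n 41/(n + 7). This is positive and strictly decreasing in n, so the supremum is attained at n = 1: d_1 = 41/(1 + 7) = 41/8. Hence ||M|| = 41/8.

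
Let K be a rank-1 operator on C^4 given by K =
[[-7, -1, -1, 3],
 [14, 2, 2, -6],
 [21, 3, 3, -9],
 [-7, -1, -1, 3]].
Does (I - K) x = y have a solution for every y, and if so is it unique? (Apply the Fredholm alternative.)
(I - K) is singular (det(I - K) = 0, i.e. 1 ∈ sigma(K)). (I - K) x = y is solvable iff y ⊥ ker((I - K)^*) = span{(-7, -1, -1, 3)}, i.e. iff -7y_1 - y_2 - y_3 + 3y_4 = 0. When solvable, the solutions are x = y + c·(1, -2, -3, 1), c arbitrary (ker(I - K) = span{(1, -2, -3, 1)}, dimension 1).

K has rank 1, so it is an outer product K = u v^T: every row of K is a multiple of one row vector. Reading off the entries, u = (1, -2, -3, 1) and v = (-7, -1, -1, 3) (row i of K equals u_i·v^T). A rank-one matrix u v^T satisfies K u = u (v·u) and kills the (3)-dimensional subspace v^⊥, so its characteristic polynomial is lambda^3 (lambda - v·u) with v·u = tr K = 1. Hence the eigenvalues of I - K are 1 (multiplicity 3) and 1 - (1) = 0, so det(I - K) = 0. (Direct check: I - K =
[[8, 1, 1, -3],
 [-14, -1, -2, 6],
 [-21, -3, -2, 9],
 [7, 1, 1, -2]]
has determinant 0.) So 1 is an eigenvalue of K and (I - K) is not invertible. The finite-dimensional Fredholm alternative says: either (I - K) is invertible, or ker(I - K) ≠ {0} and then range(I - K) = ker((I - K)^*)^⊥, with dim ker(I - K) = dim ker((I - K)^*). We are in the second case, so we need both kernels. Kernel of I - K: (I - K) u = u - u (v·u) = u - u = 0, so ker(I - K) = span{u} = span{(1, -2, -3, 1)} (it is exactly 1-dimensional because rank(I - K) = 3). Kernel of the adjoint: K is real, so (I - K)^* = I - K^T = I - v u^T, and (I - v u^T) v = v - v (u·v) = 0; hence ker((I - K)^*) = span{v} = span{(-7, -1, -1, 3)}. Therefore (I - K) x = y is solvable iff <y, v> = 0, i.e. iff -7y_1 - y_2 - y_3 + 3y_4 = 0. When this holds, K y = u (v·y) = 0, so (I - K) y = y and x = y is a particular solution; the full solution set is the line x = y + c·u = y + c·(1, -2, -3, 1), c ∈ C.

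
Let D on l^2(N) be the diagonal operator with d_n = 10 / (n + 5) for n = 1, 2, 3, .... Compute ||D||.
||D|| = 5/3 (attained at n = 1)

For D diagonal, ||D|| = sup_n |d_n| = sup_n 10/(n + 5). This is positive and strictly decreasing in n, so the supremum is attained at n = 1: d_1 = 10/(1 + 5) = 5/3. Hence ||D|| = 5/3.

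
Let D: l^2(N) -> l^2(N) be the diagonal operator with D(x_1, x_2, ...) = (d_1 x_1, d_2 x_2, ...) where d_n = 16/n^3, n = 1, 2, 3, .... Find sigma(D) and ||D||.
sigma(D) = {16/n^3 : n ≥ 1} ∪ {0}; ||D|| = 16

A bounded diagonal operator on l^2 with diagonal entries d_n has spectrum equal to the closure of {d_n : n ≥ 1}: every d_n is an eigenvalue (with eigenvector e_n), so {d_n} ⊂ sigma(D); the spectrum is closed, so its closure is too; and for lambda not in the closure, (D - lambda I) has bounded inverse (the diagonal entries 1/(d_n - lambda) are bounded). For our sequence d_n = 16/n^3, n = 1, 2, 3, ...:
  - {d_n} = {16/n^3 : n ≥ 1}; the only limit point is 0
  - closure = {16/n^3 : n ≥ 1} ∪ {0}
For the norm: a diagonal operator has ||D|| = sup_n |d_n|. Here d_n = 16/n^3 is positive and decreasing, so sup_n |d_n| = d_1 = 16. So ||D|| = 16.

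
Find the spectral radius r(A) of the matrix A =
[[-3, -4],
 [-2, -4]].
r(A) = (7 + sqrt(33))/2 ≈ 6.3723

The eigenvalues of A are the roots of its characteristic polynomial. With M = A (coefficients from the trace and determinant):
  p(λ) = det(λ I - M) = λ^2 + 7λ + 4.
For λ^2 + 7λ + 4 the discriminant is 33. It is nonnegative but not a perfect square, so the roots are real and irrational: λ = (-7 ± sqrt(33))/2 ≈ -0.6277, -6.3723.
Thus the eigenvalues (to 4 decimals) are -0.6277 (modulus 0.6277); -6.3723 (modulus 6.3723). The spectral radius is the largest modulus: r(A) = (7 + sqrt(33))/2 ≈ 6.3723. (Cross-check: r(A) ≤ ||A||_2 ≈ 6.6814; equality holds whenever A is normal, though it can also hold for some non-normal A.)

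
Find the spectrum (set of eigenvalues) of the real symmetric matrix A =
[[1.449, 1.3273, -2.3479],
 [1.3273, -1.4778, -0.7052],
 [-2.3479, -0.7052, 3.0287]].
sigma(A) ≈ {-2, 0, 5}

A is real symmetric, so its spectrum consists of real eigenvalues. Expanding the characteristic polynomial of the displayed matrix gives
  det(λ I - A) = p(λ) = λ^3 + (-3)λ^2 + (-10)λ + (0).
Solving p(λ) = 0 yields eigenvalues ≈ -2, 0, 5. (A is shown rounded to 4 decimals, so these recover the underlying integer eigenvalues to within that precision.)
Verification: the trace of A = 3 equals the sum of eigenvalues 3, and det(A) ≈ 0.0001 matches the eigenvalue product 0.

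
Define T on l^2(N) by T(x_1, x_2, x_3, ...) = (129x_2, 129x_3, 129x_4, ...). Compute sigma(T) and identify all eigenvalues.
sigma(T) = closed disk {z in C : |z| ≤ 129}; sigma_p(T) = open disk {z in C : |z| < 129}

Note T = 129·V where V is the unit left shift (V x)_k = x_{k+1}; so sigma(T) = 129·sigma(V) and ||T|| = 129||V||. ||T x||^2 = 16641sum_{k≥2} |x_k|^2 ≤ 16641||x||^2, with equality on {x : x_1 = 0}, so ||T|| = 129. For any lambda with |lambda| < 129, set r = lambda/129 (|r| < 1); the vector x = (1, r, r^2, ...) is in l^2 and satisfies T x = 129(r, r^2, ...) = lambda x, so lambda is an eigenvalue. On the boundary |lambda| = 129 the geometric series diverges, so no l^2 eigenvector exists, but these lambda lie in the approximate point spectrum. Hence sigma(T) is the closed disk of radius 129 and sigma_p(T) is the open disk.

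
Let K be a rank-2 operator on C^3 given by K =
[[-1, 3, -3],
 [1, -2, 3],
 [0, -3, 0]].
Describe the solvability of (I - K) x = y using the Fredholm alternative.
(I - K) is invertible (det(I - K) = 12 ≠ 0), so for every y in C^3 the equation (I - K) x = y has a unique solution.

K has rank 2 and factors as K = U V^T = u1 v1^T + u2 v2^T with u1 = (-1, 0, 3), v1 = (1, -3, 3), u2 = (0, -1, 3), v2 = (-1, 2, -3) (multiplying out reproduces the displayed K). The nonzero eigenvalues of U V^T coincide with those of the 2 x 2 matrix G = V^T U = [[v1·u1, v1·u2], [v2·u1, v2·u2]] = [[8, 12], [-8, -11]], and by the Sylvester determinant identity det(I_3 - U V^T) = det(I_2 - V^T U) = det([[-7, -12], [8, 12]]) = (-7)(12) - (-12)(8) = 12. (Direct check: I - K =
[[2, -3, 3],
 [-1, 3, -3],
 [0, 3, 1]]
has determinant 12.) The finite-dimensional Fredholm alternative says: either (I - K) is invertible, or ker(I - K) ≠ {0} and then range(I - K) = ker((I - K)^*)^⊥, with dim ker(I - K) = dim ker((I - K)^*). Since det(I - K) ≠ 0, 1 is not an eigenvalue of K and ker(I - K) = {0}, so we are in the first case: for every y there is a unique x = (I - K)^(-1) y. (Explicitly, by the Woodbury identity, (I - U V^T)^(-1) = I + U (I_2 - G)^(-1) V^T.)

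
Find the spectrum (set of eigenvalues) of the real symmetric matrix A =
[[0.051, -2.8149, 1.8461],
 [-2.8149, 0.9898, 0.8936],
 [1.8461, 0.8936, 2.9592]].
sigma(A) ≈ {-3, 3, 4}

A is real symmetric, so its spectrum consists of real eigenvalues. Expanding the characteristic polynomial of the displayed matrix gives
  det(λ I - A) = p(λ) = λ^3 + (-4)λ^2 + (-9)λ + (36).
Solving p(λ) = 0 yields eigenvalues ≈ -3, 3, 4. (A is shown rounded to 4 decimals, so these recover the underlying integer eigenvalues to within that precision.)
Verification: the trace of A = 4 equals the sum of eigenvalues 4, and det(A) ≈ -35.9997 matches the eigenvalue product -36.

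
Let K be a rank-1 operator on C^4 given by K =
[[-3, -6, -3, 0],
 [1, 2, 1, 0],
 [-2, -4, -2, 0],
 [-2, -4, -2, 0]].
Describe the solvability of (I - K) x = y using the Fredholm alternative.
(I - K) is invertible (det(I - K) = 4 ≠ 0), so for every y in C^4 the equation (I - K) x = y has a unique solution.

K has rank 1, so it is an outer product K = u v^T: every row of K is a multiple of one row vector. Reading off the entries, u = (-3, 1, -2, -2) and v = (1, 2, 1, 0) (row i of K equals u_i·v^T). A rank-one matrix u v^T satisfies K u = u (v·u) and kills the (3)-dimensional subspace v^⊥, so its characteristic polynomial is lambda^3 (lambda - v·u) with v·u = tr K = -3. Hence the eigenvalues of I - K are 1 (multiplicity 3) and 1 - (-3) = 4, so det(I - K) = 4. (Direct check: I - K =
[[4, 6, 3, 0],
 [-1, -1, -1, 0],
 [2, 4, 3, 0],
 [2, 4, 2, 1]]
has determinant 4.) The finite-dimensional Fredholm alternative says: either (I - K) is invertible, or ker(I - K) ≠ {0} and then range(I - K) = ker((I - K)^*)^⊥, with dim ker(I - K) = dim ker((I - K)^*). Since det(I - K) ≠ 0, 1 is not an eigenvalue of K and ker(I - K) = {0}, so we are in the first case: for every y there is a unique x = (I - K)^(-1) y. Explicitly, by the Sherman–Morrison formula, (I - u v^T)^(-1) = I + u v^T/(1 - v·u), i.e. (I - K)^(-1) = I + K/(4).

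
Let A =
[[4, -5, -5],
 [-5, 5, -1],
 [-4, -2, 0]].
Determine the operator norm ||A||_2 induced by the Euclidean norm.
||A||_2 ≈ 10.035 (= sqrt(largest eigenvalue of A^T A))

||A||_2 = sigma_max(A) = sqrt(lambda_max(A^T A)). Form the symmetric matrix M = A^T A =
[[57, -37, -15],
 [-37, 54, 20],
 [-15, 20, 26]].
Its characteristic polynomial (trace, sum of principal 2x2 minors, determinant of M give the coefficients) is
  p(λ) = det(λ I - M) = λ^3 - 137λ^2 + 3970λ - 31684.
No integer candidate from the rational root theorem (±divisors of 31684) is a root, so the roots are irrational. The cubic discriminant is Δ = 2732591860 > 0, so there are three distinct real roots. p(14) = -212 and p(15) = 416 have opposite signs, so a root lies in (14, 15); Newton's method refines it to λ ≈ 14.3059. p(21) = 530 and p(22) = -4 have opposite signs, so a root lies in (21, 22); Newton's method refines it to λ ≈ 21.9934. p(100) = -4684 and p(101) = 2050 have opposite signs, so a root lies in (100, 101); Newton's method refines it to λ ≈ 100.7007. Check (Vieta): the three roots sum to 137, matching tr M = 137.
So the eigenvalues of A^T A are ≈ 14.3059, 21.9934, 100.7007 (all ≥ 0, as they must be for A^T A). The largest is λ_max ≈ 100.7007, hence ||A||_2 = sqrt(λ_max) ≈ 10.035.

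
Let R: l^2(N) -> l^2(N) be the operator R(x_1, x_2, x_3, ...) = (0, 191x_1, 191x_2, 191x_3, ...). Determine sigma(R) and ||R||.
sigma(R) = closed disk {z in C : |z| ≤ 191}; ||R|| = 191

Note R = 191·U where U is the unit right shift (U x)_k = x_{k-1} (with x_0 := 0); so ||R|| = 191||U|| and sigma(R) = 191·sigma(U). ||R x||^2 = sum_{k≥1} |191x_k|^2 = 36481||x||^2, so ||R|| = 191 and sigma(R) ⊂ {|z| ≤ 191}. For any |lambda| < 191, the equation (R - lambda I) x = 0 forces x_1 = 0, then 191x_k = lambda x_{k+1} ⇒ x = 0, so R has no eigenvalues. But (R - lambda I) is not surjective for |lambda| < 191: solving (R - lambda I) x = e_1 would require x_n proportional to (lambda/191)^(-n), which is not in l^2. So every |lambda| < 191 lies in the residual spectrum. The boundary |lambda| = 191 is in the approximate point spectrum (the spectrum is closed). Hence sigma(R) is the closed disk of radius 191.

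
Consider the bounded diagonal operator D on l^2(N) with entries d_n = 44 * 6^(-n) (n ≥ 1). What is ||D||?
||D|| = 22/3 (attained at n = 1)

For D diagonal, ||D|| = sup_n |d_n|. The sequence d_n = 44 * 6^(-n) is positive and strictly decreasing (ratio 6^(-1) < 1), so the supremum is d_1 = 44/6 = 22/3. Hence ||D|| = 22/3.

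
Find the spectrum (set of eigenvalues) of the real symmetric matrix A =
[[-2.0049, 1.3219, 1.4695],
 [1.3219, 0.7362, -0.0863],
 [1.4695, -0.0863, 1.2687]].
sigma(A) ≈ {-3, 1, 2}

A is real symmetric, so its spectrum consists of real eigenvalues. Expanding the characteristic polynomial of the displayed matrix gives
  det(λ I - A) = p(λ) = λ^3 + (0)λ^2 + (-7)λ + (6).
Solving p(λ) = 0 yields eigenvalues ≈ -3, 1, 2. (A is shown rounded to 4 decimals, so these recover the underlying integer eigenvalues to within that precision.)
Verification: the trace of A = 0 equals the sum of eigenvalues 0, and det(A) ≈ -5.9997 matches the eigenvalue product -6.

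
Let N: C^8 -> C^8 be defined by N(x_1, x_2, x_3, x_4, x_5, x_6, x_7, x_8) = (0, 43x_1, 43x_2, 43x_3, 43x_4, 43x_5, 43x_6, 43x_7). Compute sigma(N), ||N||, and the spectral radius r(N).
sigma(N) = {0}; ||N|| = 43; r(N) = 0. (N is nilpotent with N^8 = 0.)

On C^8, N is a strictly lower-triangular matrix with 43 on the subdiagonal and zeros elsewhere, so its characteristic polynomial is lambda^8 and every eigenvalue is 0: sigma(N) = {0}. For the operator norm, N e_i = 43e_{i+1} for i = 1, ..., 7 and N e_8 = 0, so the singular values of N are 43 (with multiplicity 7) and 0; hence ||N|| = 43. The spectral radius r(N) = max|lambda| = 0. Note ||N|| > r(N) — characteristic of non-normal nilpotent operators. Indeed N^8 = 0.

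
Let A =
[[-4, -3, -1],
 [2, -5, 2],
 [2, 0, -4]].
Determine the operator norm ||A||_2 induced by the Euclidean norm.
||A||_2 ≈ 6.1078 (= sqrt(largest eigenvalue of A^T A))

||A||_2 = sigma_max(A) = sqrt(lambda_max(A^T A)). Form the symmetric matrix M = A^T A =
[[24, 2, 0],
 [2, 34, -7],
 [0, -7, 21]].
Its characteristic polynomial (trace, sum of principal 2x2 minors, determinant of M give the coefficients) is
  p(λ) = det(λ I - M) = λ^3 - 79λ^2 + 1981λ - 15876.
No integer candidate from the rational root theorem (±divisors of 15876) is a root, so the roots are irrational. The cubic discriminant is Δ = 2478861 > 0, so there are three distinct real roots. p(17) = -117 and p(18) = 18 have opposite signs, so a root lies in (17, 18); Newton's method refines it to λ ≈ 17.8407. p(23) = 63 and p(24) = -12 have opposite signs, so a root lies in (23, 24); Newton's method refines it to λ ≈ 23.8536. p(37) = -77 and p(38) = 198 have opposite signs, so a root lies in (37, 38); Newton's method refines it to λ ≈ 37.3057. Check (Vieta): the three roots sum to 79, matching tr M = 79.
So the eigenvalues of A^T A are ≈ 17.8407, 23.8536, 37.3057 (all ≥ 0, as they must be for A^T A). The largest is λ_max ≈ 37.3057, hence ||A||_2 = sqrt(λ_max) ≈ 6.1078.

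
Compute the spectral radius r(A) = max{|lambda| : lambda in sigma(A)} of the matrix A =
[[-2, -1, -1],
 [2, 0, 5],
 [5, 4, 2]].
r(A) ≈ 4.4149

The eigenvalues of A are the roots of its characteristic polynomial. With M = A (coefficients from the trace, the sum of principal 2x2 minors, and det A):
  p(λ) = det(λ I - M) = λ^3 - 17λ - 11.
No integer candidate from the rational root theorem (±divisors of 11) is a root, so the roots are irrational. The cubic discriminant is Δ = 16385 > 0, so there are three distinct real roots. p(-4) = -7 and p(-3) = 13 have opposite signs, so a root lies in (-4, -3); Newton's method refines it to λ ≈ -3.7506. p(-1) = 5 and p(0) = -11 have opposite signs, so a root lies in (-1, 0); Newton's method refines it to λ ≈ -0.6643. p(4) = -15 and p(5) = 29 have opposite signs, so a root lies in (4, 5); Newton's method refines it to λ ≈ 4.4149. Check (Vieta): the three roots sum to 0, matching tr M = 0.
Thus the eigenvalues (to 4 decimals) are -3.7506 (modulus 3.7506); -0.6643 (modulus 0.6643); 4.4149 (modulus 4.4149). The spectral radius is the largest modulus: r(A) ≈ 4.4149. (Cross-check: r(A) ≤ ||A||_2 ≈ 8.0179; equality holds whenever A is normal, though it can also hold for some non-normal A.)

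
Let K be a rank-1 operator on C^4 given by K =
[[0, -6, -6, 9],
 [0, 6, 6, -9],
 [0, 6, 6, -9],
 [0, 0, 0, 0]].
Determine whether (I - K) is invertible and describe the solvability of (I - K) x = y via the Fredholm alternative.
(I - K) is invertible (det(I - K) = -11 ≠ 0), so for every y in C^4 the equation (I - K) x = y has a unique solution.

K has rank 1, so it is an outer product K = u v^T: every row of K is a multiple of one row vector. Reading off the entries, u = (3, -3, -3, 0) and v = (0, -2, -2, 3) (row i of K equals u_i·v^T). A rank-one matrix u v^T satisfies K u = u (v·u) and kills the (3)-dimensional subspace v^⊥, so its characteristic polynomial is lambda^3 (lambda - v·u) with v·u = tr K = 12. Hence the eigenvalues of I - K are 1 (multiplicity 3) and 1 - (12) = -11, so det(I - K) = -11. (Direct check: I - K =
[[1, 6, 6, -9],
 [0, -5, -6, 9],
 [0, -6, -5, 9],
 [0, 0, 0, 1]]
has determinant -11.) The finite-dimensional Fredholm alternative says: either (I - K) is invertible, or ker(I - K) ≠ {0} and then range(I - K) = ker((I - K)^*)^⊥, with dim ker(I - K) = dim ker((I - K)^*). Since det(I - K) ≠ 0, 1 is not an eigenvalue of K and ker(I - K) = {0}, so we are in the first case: for every y there is a unique x = (I - K)^(-1) y. Explicitly, by the Sherman–Morrison formula, (I - u v^T)^(-1) = I + u v^T/(1 - v·u), i.e. (I - K)^(-1) = I + K/(-11).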